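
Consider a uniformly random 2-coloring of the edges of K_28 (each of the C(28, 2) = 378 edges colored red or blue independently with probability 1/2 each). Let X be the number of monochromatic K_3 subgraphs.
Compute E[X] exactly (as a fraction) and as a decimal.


Let X = Σ_S X_S over the C(28, 3) = 3276 subsets S of size 3, where X_S = 1 if the K_3 on S is monochromatic.
For a fixed S, the K_3 on S has C(3, 2) = 3 edges. P[all 3 edges red] = (1/2)^3, and likewise for blue, so P[monochromatic] = 2·(1/2)^3 = 2^{1 − 3} = 1/4.
Summing: E[X] = C(28, 3) · 2^{1 − 3} = 3276 · 1/4 = 819.
Numerically: E[X] ≈ 819.00000.

E[X] = C(28,3)·2^(1−C(3,2)) = 819 ≈ 819.00000.


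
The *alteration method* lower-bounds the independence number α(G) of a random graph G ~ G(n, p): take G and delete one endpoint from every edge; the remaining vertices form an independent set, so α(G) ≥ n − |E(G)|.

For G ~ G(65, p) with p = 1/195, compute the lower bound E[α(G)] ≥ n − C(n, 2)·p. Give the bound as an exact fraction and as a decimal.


E[|E(G)|] = C(65, 2)·p = 2080 · (1/195) = 32/3.
E[α(G)] ≥ n − E[|E(G)|] = 65 − 32/3 = 163/3.
Numerically: ≈ 54.333333.
(This is only a lower bound; the true E[α(G)] may be larger.)

E[α(G)] ≥ 163/3 ≈ 54.333333.


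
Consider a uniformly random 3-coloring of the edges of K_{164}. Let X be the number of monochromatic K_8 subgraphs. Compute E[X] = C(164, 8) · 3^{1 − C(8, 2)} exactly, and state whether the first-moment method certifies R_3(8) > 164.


E[X] = C(164, 8) · 3^{1 − 28} = 10912535409348 · 3^{−27} = 10912535409348/7625597484987.
As a reduced fraction: E[X] = 404167978124/282429536481 ≈ 1.4310401.
Is E[X] < 1? NO.
Since E[X] ≥ 1, the first-moment bound is inconclusive at n = 164; it does NOT by itself certify R_3(8) > 164.

E[X] = 404167978124/282429536481 ≈ 1.4310401; E[X] ≥ 1; first-moment method inconclusive here.


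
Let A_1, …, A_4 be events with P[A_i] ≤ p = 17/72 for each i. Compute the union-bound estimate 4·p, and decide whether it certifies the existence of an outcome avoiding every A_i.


Union bound: P[∪_{i=1}^{4} A_i] ≤ Σ_i P[A_i] ≤ 4·p = 4·(17/72) = 17/18.
Numerically: 17/18 ≈ 0.944444.
Is 17/18 < 1? YES.
Since P[∪ A_i] ≤ 17/18 < 1, the complement has P[∩ A_i^c] ≥ 1 − 17/18 = 1/18 > 0, so some outcome avoids every A_i.

4·p = 17/18 ≈ 0.944444; existence CERTIFIED by the union bound.


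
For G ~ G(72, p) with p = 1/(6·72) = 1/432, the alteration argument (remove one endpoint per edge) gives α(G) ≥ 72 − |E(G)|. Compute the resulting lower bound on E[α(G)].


E[|E(G)|] = C(72, 2)·p = 2556 · (1/432) = 71/12.
E[α(G)] ≥ n − E[|E(G)|] = 72 − 71/12 = 793/12.
Numerically: ≈ 66.08333.
(This is only a lower bound; the true E[α(G)] may be larger.)

E[α(G)] ≥ 793/12 ≈ 66.08333.


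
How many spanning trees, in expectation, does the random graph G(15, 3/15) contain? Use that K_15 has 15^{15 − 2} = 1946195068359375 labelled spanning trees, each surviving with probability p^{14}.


K_15 has 15^{15 − 2} = 1946195068359375 labelled spanning trees.
For each such spanning tree H, let X_H = 1 if all 14 edges of H are present in G. Then P[X_H = 1] = p^{14} = (1/5)^{14} = 1/6103515625.
Summing the indicators: E[X] = Σ_H E[X_H] = 1946195068359375 · p^{14} = 1946195068359375 · 1/6103515625 = 1594323/5.
Numerically: E[X] ≈ 318865.

E[X] = 1946195068359375 · (1/5)^{14} = 1594323/5 ≈ 318865.


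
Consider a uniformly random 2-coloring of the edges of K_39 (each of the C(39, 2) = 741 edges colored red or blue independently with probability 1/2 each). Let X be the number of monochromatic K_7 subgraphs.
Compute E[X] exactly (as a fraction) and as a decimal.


Let X = Σ_S X_S over the C(39, 7) = 15380937 subsets S of size 7, where X_S = 1 if the K_7 on S is monochromatic.
For a fixed S, the K_7 on S has C(7, 2) = 21 edges. P[all 21 edges red] = (1/2)^21, and likewise for blue, so P[monochromatic] = 2·(1/2)^21 = 2^{1 − 21} = 1/1048576.
By linearity: E[X] = C(39, 7) · 2^{1 − 21} = 15380937 · 1/1048576 = 15380937/1048576.
Numerically: E[X] ≈ 14.668405.

E[X] = C(39,7)·2^(1−C(7,2)) = 15380937/1048576 ≈ 14.668405.


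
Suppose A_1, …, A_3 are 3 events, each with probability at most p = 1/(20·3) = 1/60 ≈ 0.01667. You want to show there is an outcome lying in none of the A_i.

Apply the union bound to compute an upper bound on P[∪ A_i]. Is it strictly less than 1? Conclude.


Union bound: P[∪_{i=1}^{3} A_i] ≤ Σ_i P[A_i] ≤ 3·p = 3·(1/60) = 1/20.
Numerically: 1/20 ≈ 0.05000.
Is 1/20 < 1? YES.
Since P[∪ A_i] ≤ 1/20 < 1, the complement has P[∩ A_i^c] ≥ 1 − 1/20 = 19/20 > 0, so some outcome avoids every A_i.

3·p = 1/20 ≈ 0.05000; existence CERTIFIED by the union bound.


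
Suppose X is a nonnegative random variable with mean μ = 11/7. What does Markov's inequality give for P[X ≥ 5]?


μ = E[X] = 11/7, a = 5.
Markov: P[X ≥ 5] ≤ μ/a = (11/7)/5 = 11/35.
Numerically: ≈ 0.314.
(Since a = 5 > μ = 1.571, the bound 11/35 is < 1 and informative.)

P[X ≥ 5] ≤ 11/35 ≈ 0.314.


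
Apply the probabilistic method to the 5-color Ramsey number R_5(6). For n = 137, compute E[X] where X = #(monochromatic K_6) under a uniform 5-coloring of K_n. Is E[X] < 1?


E[X] = C(137, 6) · 5^{1 − 15} = 8218472724 · 5^{−14} = 8218472724/6103515625.
As a reduced fraction: E[X] = 8218472724/6103515625 ≈ 1.3465146.
Is E[X] < 1? NO.
Since E[X] ≥ 1, the first-moment bound is inconclusive at n = 137; it does NOT by itself certify R_5(6) > 137.

E[X] = 8218472724/6103515625 ≈ 1.3465146; E[X] ≥ 1; first-moment method inconclusive here.


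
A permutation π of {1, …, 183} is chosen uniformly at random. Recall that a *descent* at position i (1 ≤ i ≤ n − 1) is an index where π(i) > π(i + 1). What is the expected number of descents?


Write X = Σ X_I over i = 1, …, 182, with X_I the indicator of one descent.
There are 182 indicators.
For each fixed i, the pair (π(i), π(i+1)) is a uniformly random ordered pair of distinct values from {1, …, 183}; by symmetry P[π(i) > π(i+1)] = 1/2.
By linearity: E[X] = 182 · (1/2) = (183 − 1) · (1/2) = 91 ≈ 91.00000.

E[X] = 91 = 91.00000.


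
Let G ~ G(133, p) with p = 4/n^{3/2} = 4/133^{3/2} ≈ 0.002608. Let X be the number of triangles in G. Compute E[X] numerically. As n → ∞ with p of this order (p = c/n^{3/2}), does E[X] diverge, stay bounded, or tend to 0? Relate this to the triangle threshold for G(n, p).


Number of potential triangles: C(133, 3) = 383306.
Each occurs with probability p³ ≈ (0.002608)³ ≈ 1.773567e-08.
By linearity: E[X] = C(133, 3)·p³ ≈ 383306 · 1.773567e-08 ≈ 0.0068.
Since α = 3/2 > 1, p = c/n^{3/2} = o(1/n) is below the triangle threshold p ~ 1/n. Asymptotically E[X] ~ (c³/6)·n^{3(1−α)} = (4³/6)·n^{-1.5} → 0, so by Markov's inequality G has no triangles w.h.p.

E[X] ≈ 0.0068; in regime p = Θ(1/n^{3/2}) E[X] tends to 0 (below the triangle threshold p ~ 1/n).


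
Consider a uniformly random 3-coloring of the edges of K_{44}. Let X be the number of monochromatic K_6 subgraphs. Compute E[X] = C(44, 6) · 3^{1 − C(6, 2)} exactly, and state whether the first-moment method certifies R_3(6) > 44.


E[X] = C(44, 6) · 3^{1 − 15} = 7059052 · 3^{−14} = 7059052/4782969.
As a reduced fraction: E[X] = 7059052/4782969 ≈ 1.476.
Is E[X] < 1? NO.
Since E[X] ≥ 1, the first-moment bound is inconclusive at n = 44; it does NOT by itself certify R_3(6) > 44.

E[X] = 7059052/4782969 ≈ 1.476; E[X] ≥ 1; first-moment method inconclusive here.


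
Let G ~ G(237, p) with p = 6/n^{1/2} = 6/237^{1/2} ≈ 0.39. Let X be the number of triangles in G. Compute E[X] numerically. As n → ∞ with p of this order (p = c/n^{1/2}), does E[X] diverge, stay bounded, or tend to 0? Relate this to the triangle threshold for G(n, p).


Number of potential triangles: C(237, 3) = 2190670.
Each occurs with probability p³ ≈ (0.39)³ ≈ 5.92013e-02.
By linearity: E[X] = C(237, 3)·p³ ≈ 2190670 · 5.92013e-02 ≈ 129690.508.
Since α = 1/2 < 1, p = c/n^{1/2} ≫ 1/n is above the triangle threshold p ~ 1/n. Asymptotically E[X] ~ (c³/6)·n^{3(1−α)} = (6³/6)·n^{1.5} → ∞; triangles are abundant w.h.p.

E[X] ≈ 129690.508; in regime p = Θ(1/n^{1/2}) E[X] diverges (above the triangle threshold p ~ 1/n).


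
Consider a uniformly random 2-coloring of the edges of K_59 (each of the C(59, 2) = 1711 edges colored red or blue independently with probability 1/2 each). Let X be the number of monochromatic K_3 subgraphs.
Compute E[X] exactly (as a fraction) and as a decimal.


Let X = Σ_S X_S over the C(59, 3) = 32509 subsets S of size 3, where X_S = 1 if the K_3 on S is monochromatic.
For a fixed S, the K_3 on S has C(3, 2) = 3 edges. P[all 3 edges red] = (1/2)^3, and likewise for blue, so P[monochromatic] = 2·(1/2)^3 = 2^{1 − 3} = 1/4.
By linearity: E[X] = C(59, 3) · 2^{1 − 3} = 32509 · 1/4 = 32509/4.
Numerically: E[X] ≈ 8127.250.

E[X] = C(59,3)·2^(1−C(3,2)) = 32509/4 ≈ 8127.250.


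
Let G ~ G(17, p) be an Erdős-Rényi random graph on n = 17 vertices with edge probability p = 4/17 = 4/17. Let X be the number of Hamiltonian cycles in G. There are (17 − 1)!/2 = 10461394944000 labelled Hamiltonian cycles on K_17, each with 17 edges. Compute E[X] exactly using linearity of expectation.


K_17 has (17 − 1)!/2 = 10461394944000 labelled Hamiltonian cycles.
For each such Hamiltonian cycle H, let X_H = 1 if all 17 edges of H are present in G. Then P[X_H = 1] = p^{17} = (4/17)^{17} = 17179869184/827240261886336764177.
By linearity of expectation: E[X] = Σ_H E[X_H] = 10461394944000 · p^{17} = 10461394944000 · 17179869184/827240261886336764177 = 179725396620079005696000/827240261886336764177.
Numerically: E[X] ≈ 217.3.

E[X] = 10461394944000 · (4/17)^{17} = 179725396620079005696000/827240261886336764177 ≈ 217.3.


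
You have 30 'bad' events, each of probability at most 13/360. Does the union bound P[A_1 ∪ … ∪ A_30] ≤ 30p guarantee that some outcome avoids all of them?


Union bound: P[∪_{i=1}^{30} A_i] ≤ Σ_i P[A_i] ≤ 30·p = 30·(13/360) = 13/12.
Numerically: 13/12 ≈ 1.08333.
Is 13/12 < 1? NO.
Since the bound 13/12 is ≥ 1, the union bound is uninformative here; it does NOT by itself certify existence.

30·p = 13/12 ≈ 1.08333; existence NOT certified by the union bound.


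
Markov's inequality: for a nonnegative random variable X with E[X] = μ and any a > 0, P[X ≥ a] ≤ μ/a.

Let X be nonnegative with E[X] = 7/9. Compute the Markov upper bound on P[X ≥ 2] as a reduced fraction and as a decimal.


μ = E[X] = 7/9, a = 2.
Markov: P[X ≥ 2] ≤ μ/a = (7/9)/2 = 7/18.
Numerically: ≈ 0.38889.
(Since a = 2 > μ = 0.77778, the bound 7/18 is < 1 and informative.)

P[X ≥ 2] ≤ 7/18 ≈ 0.38889.


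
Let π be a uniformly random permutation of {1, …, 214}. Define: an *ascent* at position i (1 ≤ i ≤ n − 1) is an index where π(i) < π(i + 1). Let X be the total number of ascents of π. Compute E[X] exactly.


Write X = Σ X_I over i = 1, …, 213, with X_I the indicator of one ascent.
There are 213 indicators.
For each fixed i, the pair (π(i), π(i+1)) is a uniformly random ordered pair of distinct values from {1, …, 214}; by symmetry P[π(i) < π(i+1)] = 1/2.
By linearity: E[X] = 213 · (1/2) = (214 − 1) · (1/2) = 213/2 ≈ 106.5000.

E[X] = 213/2 = 106.5000.


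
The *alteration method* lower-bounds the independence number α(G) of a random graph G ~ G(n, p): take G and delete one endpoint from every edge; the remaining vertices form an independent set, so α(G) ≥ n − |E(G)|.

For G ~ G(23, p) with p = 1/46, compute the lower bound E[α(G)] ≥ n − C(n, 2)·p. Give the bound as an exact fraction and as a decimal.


E[|E(G)|] = C(23, 2)·p = 253 · (1/46) = 11/2.
E[α(G)] ≥ n − E[|E(G)|] = 23 − 11/2 = 35/2.
Numerically: ≈ 17.500.
(This is only a lower bound; the true E[α(G)] may be larger.)

E[α(G)] ≥ 35/2 ≈ 17.500.


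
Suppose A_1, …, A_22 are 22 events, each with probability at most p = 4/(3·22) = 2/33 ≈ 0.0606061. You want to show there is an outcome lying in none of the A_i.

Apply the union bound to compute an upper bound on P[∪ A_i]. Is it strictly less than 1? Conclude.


Union bound: P[∪_{i=1}^{22} A_i] ≤ Σ_i P[A_i] ≤ 22·p = 22·(2/33) = 4/3.
Numerically: 4/3 ≈ 1.3333333.
Is 4/3 < 1? NO.
Since the bound 4/3 is ≥ 1, the union bound is uninformative here; it does NOT by itself certify existence.

22·p = 4/3 ≈ 1.3333333; existence NOT certified by the union bound.


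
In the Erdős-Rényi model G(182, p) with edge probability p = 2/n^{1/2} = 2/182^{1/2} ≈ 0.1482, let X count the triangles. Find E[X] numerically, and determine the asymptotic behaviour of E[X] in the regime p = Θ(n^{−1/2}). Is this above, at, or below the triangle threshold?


Number of potential triangles: C(182, 3) = 988260.
Each occurs with probability p³ ≈ (0.1482)³ ≈ 3.258239e-03.
By linearity: E[X] = C(182, 3)·p³ ≈ 988260 · 3.258239e-03 ≈ 3219.9870.
Since α = 1/2 < 1, p = c/n^{1/2} ≫ 1/n is above the triangle threshold p ~ 1/n. Asymptotically E[X] ~ (c³/6)·n^{3(1−α)} = (2³/6)·n^{1.5} → ∞; triangles are abundant w.h.p.

E[X] ≈ 3219.9870; in regime p = Θ(1/n^{1/2}) E[X] diverges (above the triangle threshold p ~ 1/n).


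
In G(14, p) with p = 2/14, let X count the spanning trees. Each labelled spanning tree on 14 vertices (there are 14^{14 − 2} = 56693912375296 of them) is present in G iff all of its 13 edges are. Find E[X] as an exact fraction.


K_14 has 14^{14 − 2} = 56693912375296 labelled spanning trees.
For each such spanning tree H, let X_H = 1 if all 13 edges of H are present in G. Then P[X_H = 1] = p^{13} = (1/7)^{13} = 1/96889010407.
By linearity: E[X] = Σ_H E[X_H] = 56693912375296 · p^{13} = 56693912375296 · 1/96889010407 = 4096/7.
Numerically: E[X] ≈ 585.14.

E[X] = 56693912375296 · (1/7)^{13} = 4096/7 ≈ 585.14.


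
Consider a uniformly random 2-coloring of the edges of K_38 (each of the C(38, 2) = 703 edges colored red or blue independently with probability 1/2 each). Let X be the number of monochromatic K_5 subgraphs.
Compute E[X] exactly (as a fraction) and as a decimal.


Let X = Σ_S X_S over the C(38, 5) = 501942 subsets S of size 5, where X_S = 1 if the K_5 on S is monochromatic.
For a fixed S, the K_5 on S has C(5, 2) = 10 edges. P[all 10 edges red] = (1/2)^10, and likewise for blue, so P[monochromatic] = 2·(1/2)^10 = 2^{1 − 10} = 1/512.
Summing: E[X] = C(38, 5) · 2^{1 − 10} = 501942 · 1/512 = 250971/256.
Numerically: E[X] ≈ 980.35547.

E[X] = C(38,5)·2^(1−C(5,2)) = 250971/256 ≈ 980.35547.


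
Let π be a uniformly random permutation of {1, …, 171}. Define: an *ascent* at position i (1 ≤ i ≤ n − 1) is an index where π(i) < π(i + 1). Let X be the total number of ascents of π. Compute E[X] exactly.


Write X = Σ X_I over i = 1, …, 170, with X_I the indicator of one ascent.
There are 170 indicators.
For each fixed i, the pair (π(i), π(i+1)) is a uniformly random ordered pair of distinct values from {1, …, 171}; by symmetry P[π(i) < π(i+1)] = 1/2.
By linearity: E[X] = 170 · (1/2) = (171 − 1) · (1/2) = 85 ≈ 85.00000.

E[X] = 85 = 85.00000.


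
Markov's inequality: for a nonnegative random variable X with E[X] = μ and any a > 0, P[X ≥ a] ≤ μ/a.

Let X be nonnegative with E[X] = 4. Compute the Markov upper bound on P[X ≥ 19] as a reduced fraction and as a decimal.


μ = E[X] = 4, a = 19.
Markov: P[X ≥ 19] ≤ μ/a = (4)/19 = 4/19.
Numerically: ≈ 0.210526.
(Since a = 19 > μ = 4.000000, the bound 4/19 is < 1 and informative.)

P[X ≥ 19] ≤ 4/19 ≈ 0.210526.


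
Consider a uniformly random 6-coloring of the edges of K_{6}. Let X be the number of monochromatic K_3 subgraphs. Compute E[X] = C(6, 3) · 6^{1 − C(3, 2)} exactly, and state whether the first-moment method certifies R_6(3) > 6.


E[X] = C(6, 3) · 6^{1 − 3} = 20 · 6^{−2} = 20/36.
As a reduced fraction: E[X] = 5/9 ≈ 0.556.
Is E[X] < 1? YES.
Since E[X] < 1, there exists a 6-coloring of K_{6} with no monochromatic K_3; hence R_6(3) > 6.

E[X] = 5/9 ≈ 0.556; E[X] < 1, so R_6(3) > 6.


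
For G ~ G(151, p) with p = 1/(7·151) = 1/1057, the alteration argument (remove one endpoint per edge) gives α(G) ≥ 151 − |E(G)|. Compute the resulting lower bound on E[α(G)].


E[|E(G)|] = C(151, 2)·p = 11325 · (1/1057) = 75/7.
E[α(G)] ≥ n − E[|E(G)|] = 151 − 75/7 = 982/7.
Numerically: ≈ 140.28571.
(This is only a lower bound; the true E[α(G)] may be larger.)

E[α(G)] ≥ 982/7 ≈ 140.28571.


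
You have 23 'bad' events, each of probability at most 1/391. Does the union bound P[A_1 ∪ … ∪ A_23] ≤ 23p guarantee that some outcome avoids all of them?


Union bound: P[∪_{i=1}^{23} A_i] ≤ Σ_i P[A_i] ≤ 23·p = 23·(1/391) = 1/17.
Numerically: 1/17 ≈ 0.058824.
Is 1/17 < 1? YES.
Since P[∪ A_i] ≤ 1/17 < 1, the complement has P[∩ A_i^c] ≥ 1 − 1/17 = 16/17 > 0, so some outcome avoids every A_i.

23·p = 1/17 ≈ 0.058824; existence CERTIFIED by the union bound.


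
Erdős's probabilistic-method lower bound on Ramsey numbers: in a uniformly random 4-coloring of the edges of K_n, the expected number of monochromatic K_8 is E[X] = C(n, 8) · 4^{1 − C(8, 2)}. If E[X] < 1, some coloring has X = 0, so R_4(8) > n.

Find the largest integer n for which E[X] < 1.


We need C(n, 8) · 4^{1 − 28} < 1, i.e. C(n, 8) < 4^{28 − 1} = 18014398509481984.
Check values of n near the boundary:
  n = 403: C(403, 8) = 16090020602228430; 16090020602228430 < 18014398509481984? YES
  n = 404: C(404, 8) = 16415071523485570; 16415071523485570 < 18014398509481984? YES
  n = 405: C(405, 8) = 16745853821188050; 16745853821188050 < 18014398509481984? YES
  n = 406: C(406, 8) = 17082453897995850; 17082453897995850 < 18014398509481984? YES
  n = 407: C(407, 8) = 17424959239309050; 17424959239309050 < 18014398509481984? YES
  n = 408: C(408, 8) = 17773458424095231; 17773458424095231 < 18014398509481984? YES
  n = 409: C(409, 8) = 18128041135797879; 18128041135797879 < 18014398509481984? NO
  n = 410: C(410, 8) = 18488798173326195; 18488798173326195 < 18014398509481984? NO
The largest n with C(n, 8) < 18014398509481984 is n = 408 (where E[X] = 17773458424095231/18014398509481984 ≈ 0.987). Hence R_4(8) > 408, i.e. R_4(8) ≥ 409.

Largest n = 408; hence R_4(8) > 408.


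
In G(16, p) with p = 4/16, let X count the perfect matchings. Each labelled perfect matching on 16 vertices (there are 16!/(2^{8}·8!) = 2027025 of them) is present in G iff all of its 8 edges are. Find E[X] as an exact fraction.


K_16 has 16!/(2^{8}·8!) = 2027025 labelled perfect matchings.
For each such perfect matching H, let X_H = 1 if all 8 edges of H are present in G. Then P[X_H = 1] = p^{8} = (1/4)^{8} = 1/65536.
By linearity: E[X] = Σ_H E[X_H] = 2027025 · p^{8} = 2027025 · 1/65536 = 2027025/65536.
Numerically: E[X] ≈ 30.93.

E[X] = 2027025 · (1/4)^{8} = 2027025/65536 ≈ 30.93.


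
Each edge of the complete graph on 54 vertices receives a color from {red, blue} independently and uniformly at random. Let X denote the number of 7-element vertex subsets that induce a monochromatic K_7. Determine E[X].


Let X = Σ_S X_S over the C(54, 7) = 177100560 subsets S of size 7, where X_S = 1 if the K_7 on S is monochromatic.
For a fixed S, the K_7 on S has C(7, 2) = 21 edges. P[all 21 edges red] = (1/2)^21, and likewise for blue, so P[monochromatic] = 2·(1/2)^21 = 2^{1 − 21} = 1/1048576.
By linearity of expectation: E[X] = C(54, 7) · 2^{1 − 21} = 177100560 · 1/1048576 = 11068785/65536.
Numerically: E[X] ≈ 168.8963.

E[X] = C(54,7)·2^(1−C(7,2)) = 11068785/65536 ≈ 168.8963.


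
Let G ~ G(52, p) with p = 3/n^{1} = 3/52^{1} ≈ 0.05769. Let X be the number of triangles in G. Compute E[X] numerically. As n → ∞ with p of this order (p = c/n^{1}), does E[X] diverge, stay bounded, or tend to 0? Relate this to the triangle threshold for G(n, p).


Number of potential triangles: C(52, 3) = 22100.
Each occurs with probability p³ ≈ (0.05769)³ ≈ 1.920232e-04.
By linearity: E[X] = C(52, 3)·p³ ≈ 22100 · 1.920232e-04 ≈ 4.2437.
Here α = 1, so p = 3/n is exactly at the triangle threshold p ~ 1/n. Asymptotically E[X] → c³/6 = 3³/6 = 9/2 ≈ 4.5000, a bounded constant. In this regime the triangle count is asymptotically Poisson(c³/6).

E[X] ≈ 4.2437; in regime p = Θ(1/n^{1}) E[X] stays bounded (at the triangle threshold p ~ 1/n).


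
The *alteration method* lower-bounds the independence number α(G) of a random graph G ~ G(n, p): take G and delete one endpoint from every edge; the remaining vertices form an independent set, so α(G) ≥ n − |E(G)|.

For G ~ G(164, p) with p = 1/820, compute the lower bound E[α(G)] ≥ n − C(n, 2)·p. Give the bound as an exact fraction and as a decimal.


E[|E(G)|] = C(164, 2)·p = 13366 · (1/820) = 163/10.
E[α(G)] ≥ n − E[|E(G)|] = 164 − 163/10 = 1477/10.
Numerically: ≈ 147.7000.
(This is only a lower bound; the true E[α(G)] may be larger.)

E[α(G)] ≥ 1477/10 ≈ 147.7000.


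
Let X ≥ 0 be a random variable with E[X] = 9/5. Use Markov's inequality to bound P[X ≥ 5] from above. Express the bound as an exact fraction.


μ = E[X] = 9/5, a = 5.
Markov: P[X ≥ 5] ≤ μ/a = (9/5)/5 = 9/25.
Numerically: ≈ 0.360000.
(Since a = 5 > μ = 1.800000, the bound 9/25 is < 1 and informative.)

P[X ≥ 5] ≤ 9/25 ≈ 0.360000.


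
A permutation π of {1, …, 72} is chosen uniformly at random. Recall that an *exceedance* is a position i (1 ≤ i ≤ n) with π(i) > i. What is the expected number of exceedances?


Write X = Σ_{i=1}^{72} X_i, where X_i = 1_{π(i) > i}.
For each fixed i, π(i) is uniform over {1, …, 72} (marginal of a uniform permutation), so P[π(i) > i] = (n − i)/n. Summing: Σ_{i=1}^{72} (n − i)/n = (0 + 1 + … + 71)/72 = 72(72 − 1)/(2·72) = (72 − 1)/2.
Hence E[X] = Σ_{i=1}^{72} (72 − i)/72 = 71/2 ≈ 35.50000.

E[X] = 71/2 = 35.50000.


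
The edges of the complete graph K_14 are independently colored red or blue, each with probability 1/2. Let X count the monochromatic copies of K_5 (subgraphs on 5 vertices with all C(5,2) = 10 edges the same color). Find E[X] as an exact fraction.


Let X = Σ_S X_S over the C(14, 5) = 2002 subsets S of size 5, where X_S = 1 if the K_5 on S is monochromatic.
For a fixed S, the K_5 on S has C(5, 2) = 10 edges. P[all 10 edges red] = (1/2)^10, and likewise for blue, so P[monochromatic] = 2·(1/2)^10 = 2^{1 − 10} = 1/512.
Summing: E[X] = C(14, 5) · 2^{1 − 10} = 2002 · 1/512 = 1001/256.
Numerically: E[X] ≈ 3.91016.

E[X] = C(14,5)·2^(1−C(5,2)) = 1001/256 ≈ 3.91016.


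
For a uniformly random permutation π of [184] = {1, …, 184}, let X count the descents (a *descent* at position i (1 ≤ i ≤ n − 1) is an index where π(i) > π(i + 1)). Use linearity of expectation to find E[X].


Write X = Σ X_I over i = 1, …, 183, with X_I the indicator of one descent.
There are 183 indicators.
For each fixed i, the pair (π(i), π(i+1)) is a uniformly random ordered pair of distinct values from {1, …, 184}; by symmetry P[π(i) > π(i+1)] = 1/2.
By linearity: E[X] = 183 · (1/2) = (184 − 1) · (1/2) = 183/2 ≈ 91.50000.

E[X] = 183/2 = 91.50000.


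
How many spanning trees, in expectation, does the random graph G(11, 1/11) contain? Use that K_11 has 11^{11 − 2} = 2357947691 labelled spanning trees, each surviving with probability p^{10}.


K_11 has 11^{11 − 2} = 2357947691 labelled spanning trees.
For each such spanning tree H, let X_H = 1 if all 10 edges of H are present in G. Then P[X_H = 1] = p^{10} = (1/11)^{10} = 1/25937424601.
By linearity: E[X] = Σ_H E[X_H] = 2357947691 · p^{10} = 2357947691 · 1/25937424601 = 1/11.
Numerically: E[X] ≈ 0.0909.

E[X] = 2357947691 · (1/11)^{10} = 1/11 ≈ 0.0909.


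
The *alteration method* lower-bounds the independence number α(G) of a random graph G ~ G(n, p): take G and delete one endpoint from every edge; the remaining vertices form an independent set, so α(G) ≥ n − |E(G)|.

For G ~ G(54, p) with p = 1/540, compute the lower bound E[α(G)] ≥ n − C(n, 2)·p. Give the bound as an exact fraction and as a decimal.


E[|E(G)|] = C(54, 2)·p = 1431 · (1/540) = 53/20.
E[α(G)] ≥ n − E[|E(G)|] = 54 − 53/20 = 1027/20.
Numerically: ≈ 51.3500.
(This is only a lower bound; the true E[α(G)] may be larger.)

E[α(G)] ≥ 1027/20 ≈ 51.3500.


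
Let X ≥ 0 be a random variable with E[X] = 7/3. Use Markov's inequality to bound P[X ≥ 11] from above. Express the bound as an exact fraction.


μ = E[X] = 7/3, a = 11.
Markov: P[X ≥ 11] ≤ μ/a = (7/3)/11 = 7/33.
Numerically: ≈ 0.2121.
(Since a = 11 > μ = 2.3333, the bound 7/33 is < 1 and informative.)

P[X ≥ 11] ≤ 7/33 ≈ 0.2121.


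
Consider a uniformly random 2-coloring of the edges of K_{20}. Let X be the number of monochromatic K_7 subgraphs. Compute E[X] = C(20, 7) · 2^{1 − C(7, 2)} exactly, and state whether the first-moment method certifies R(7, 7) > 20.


E[X] = C(20, 7) · 2^{1 − 21} = 77520 · 2^{−20} = 77520/1048576.
As a reduced fraction: E[X] = 4845/65536 ≈ 0.073929.
Is E[X] < 1? YES.
Since E[X] < 1, there exists a 2-coloring of K_{20} with no monochromatic K_7; hence R(7, 7) > 20.

E[X] = 4845/65536 ≈ 0.073929; E[X] < 1, so R(7, 7) > 20.


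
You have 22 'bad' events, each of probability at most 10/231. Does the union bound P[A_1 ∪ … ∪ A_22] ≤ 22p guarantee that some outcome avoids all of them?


Union bound: P[∪_{i=1}^{22} A_i] ≤ Σ_i P[A_i] ≤ 22·p = 22·(10/231) = 20/21.
Numerically: 20/21 ≈ 0.95238.
Is 20/21 < 1? YES.
Since P[∪ A_i] ≤ 20/21 < 1, the complement has P[∩ A_i^c] ≥ 1 − 20/21 = 1/21 > 0, so some outcome avoids every A_i.

22·p = 20/21 ≈ 0.95238; existence CERTIFIED by the union bound.


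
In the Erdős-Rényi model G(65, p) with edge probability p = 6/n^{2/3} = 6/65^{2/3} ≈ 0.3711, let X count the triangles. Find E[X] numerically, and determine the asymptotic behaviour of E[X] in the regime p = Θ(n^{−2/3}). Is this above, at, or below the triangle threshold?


Number of potential triangles: C(65, 3) = 43680.
Each occurs with probability p³ ≈ (0.3711)³ ≈ 5.112426e-02.
By linearity: E[X] = C(65, 3)·p³ ≈ 43680 · 5.112426e-02 ≈ 2233.1077.
Since α = 2/3 < 1, p = c/n^{2/3} ≫ 1/n is above the triangle threshold p ~ 1/n. Asymptotically E[X] ~ (c³/6)·n^{3(1−α)} = (6³/6)·n^{1} → ∞; triangles are abundant w.h.p.

E[X] ≈ 2233.1077; in regime p = Θ(1/n^{2/3}) E[X] diverges (above the triangle threshold p ~ 1/n).


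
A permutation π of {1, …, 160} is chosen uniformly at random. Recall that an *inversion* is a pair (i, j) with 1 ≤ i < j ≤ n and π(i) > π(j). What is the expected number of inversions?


Write X = Σ X_I over the C(160, 2) = 12720 pairs i < j, with X_I the indicator of one inversion.
There are 12720 indicators.
For each fixed pair i < j, the values π(i) and π(j) are two distinct elements of {1, …, 160} in uniformly random order; by symmetry P[π(i) > π(j)] = 1/2.
By linearity: E[X] = 12720 · (1/2) = C(160, 2) · (1/2) = 12720/2 = 6360 ≈ 6360.000000.

E[X] = 6360 = 6360.000000.


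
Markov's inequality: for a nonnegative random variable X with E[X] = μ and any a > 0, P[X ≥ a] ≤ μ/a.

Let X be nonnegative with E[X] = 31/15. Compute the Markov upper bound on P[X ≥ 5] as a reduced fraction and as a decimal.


μ = E[X] = 31/15, a = 5.
Markov: P[X ≥ 5] ≤ μ/a = (31/15)/5 = 31/75.
Numerically: ≈ 0.4133.
(Since a = 5 > μ = 2.0667, the bound 31/75 is < 1 and informative.)

P[X ≥ 5] ≤ 31/75 ≈ 0.4133.


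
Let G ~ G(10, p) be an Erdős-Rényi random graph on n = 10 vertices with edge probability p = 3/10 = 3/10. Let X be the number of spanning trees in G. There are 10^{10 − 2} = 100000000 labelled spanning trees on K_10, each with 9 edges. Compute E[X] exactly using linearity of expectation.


K_10 has 10^{10 − 2} = 100000000 labelled spanning trees.
For each such spanning tree H, let X_H = 1 if all 9 edges of H are present in G. Then P[X_H = 1] = p^{9} = (3/10)^{9} = 19683/1000000000.
By linearity of expectation: E[X] = Σ_H E[X_H] = 100000000 · p^{9} = 100000000 · 19683/1000000000 = 19683/10.
Numerically: E[X] ≈ 1968.

E[X] = 100000000 · (3/10)^{9} = 19683/10 ≈ 1968.


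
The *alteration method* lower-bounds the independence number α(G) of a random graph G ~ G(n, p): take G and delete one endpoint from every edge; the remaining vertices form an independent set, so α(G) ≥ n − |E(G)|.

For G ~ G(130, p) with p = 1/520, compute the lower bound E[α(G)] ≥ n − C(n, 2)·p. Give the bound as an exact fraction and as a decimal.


E[|E(G)|] = C(130, 2)·p = 8385 · (1/520) = 129/8.
E[α(G)] ≥ n − E[|E(G)|] = 130 − 129/8 = 911/8.
Numerically: ≈ 113.87500.
(This is only a lower bound; the true E[α(G)] may be larger.)

E[α(G)] ≥ 911/8 ≈ 113.87500.


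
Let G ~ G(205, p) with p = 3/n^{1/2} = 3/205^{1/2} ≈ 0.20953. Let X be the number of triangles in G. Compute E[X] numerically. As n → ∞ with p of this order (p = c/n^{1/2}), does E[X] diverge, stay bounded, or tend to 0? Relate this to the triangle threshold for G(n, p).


Number of potential triangles: C(205, 3) = 1414910.
Each occurs with probability p³ ≈ (0.20953)³ ≈ 9.1988380e-03.
By linearity: E[X] = C(205, 3)·p³ ≈ 1414910 · 9.1988380e-03 ≈ 13015.52793.
Since α = 1/2 < 1, p = c/n^{1/2} ≫ 1/n is above the triangle threshold p ~ 1/n. Asymptotically E[X] ~ (c³/6)·n^{3(1−α)} = (3³/6)·n^{1.5} → ∞; triangles are abundant w.h.p.

E[X] ≈ 13015.52793; in regime p = Θ(1/n^{1/2}) E[X] diverges (above the triangle threshold p ~ 1/n).


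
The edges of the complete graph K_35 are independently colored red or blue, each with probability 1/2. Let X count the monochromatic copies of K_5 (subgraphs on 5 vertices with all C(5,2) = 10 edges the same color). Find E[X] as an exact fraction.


Let X = Σ_S X_S over the C(35, 5) = 324632 subsets S of size 5, where X_S = 1 if the K_5 on S is monochromatic.
For a fixed S, the K_5 on S has C(5, 2) = 10 edges. P[all 10 edges red] = (1/2)^10, and likewise for blue, so P[monochromatic] = 2·(1/2)^10 = 2^{1 − 10} = 1/512.
By linearity of expectation: E[X] = C(35, 5) · 2^{1 − 10} = 324632 · 1/512 = 40579/64.
Numerically: E[X] ≈ 634.046875.

E[X] = C(35,5)·2^(1−C(5,2)) = 40579/64 ≈ 634.046875.


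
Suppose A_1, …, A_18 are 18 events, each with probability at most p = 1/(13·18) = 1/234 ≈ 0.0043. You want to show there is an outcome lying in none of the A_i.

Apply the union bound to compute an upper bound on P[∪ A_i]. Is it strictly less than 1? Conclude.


Union bound: P[∪_{i=1}^{18} A_i] ≤ Σ_i P[A_i] ≤ 18·p = 18·(1/234) = 1/13.
Numerically: 1/13 ≈ 0.0769.
Is 1/13 < 1? YES.
Since P[∪ A_i] ≤ 1/13 < 1, the complement has P[∩ A_i^c] ≥ 1 − 1/13 = 12/13 > 0, so some outcome avoids every A_i.

18·p = 1/13 ≈ 0.0769; existence CERTIFIED by the union bound.


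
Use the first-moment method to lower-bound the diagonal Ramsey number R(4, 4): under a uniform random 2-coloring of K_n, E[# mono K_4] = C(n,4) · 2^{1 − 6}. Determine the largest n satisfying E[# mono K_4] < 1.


We need C(n, 4) · 2^{1 − 6} < 1, i.e. C(n, 4) < 2^{6 − 1} = 32.
Check values of n near the boundary:
  n = 5: C(5, 4) = 5; 5 < 32? YES
  n = 6: C(6, 4) = 15; 15 < 32? YES
  n = 7: C(7, 4) = 35; 35 < 32? NO
The largest n with C(n, 4) < 32 is n = 6 (where E[X] = 15/32 ≈ 0.468750). Hence R(4, 4) > 6, i.e. R(4, 4) ≥ 7.

Largest n = 6; hence R(4, 4) > 6.


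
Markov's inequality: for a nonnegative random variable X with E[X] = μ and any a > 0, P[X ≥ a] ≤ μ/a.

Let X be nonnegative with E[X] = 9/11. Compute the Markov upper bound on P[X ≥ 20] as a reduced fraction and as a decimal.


μ = E[X] = 9/11, a = 20.
Markov: P[X ≥ 20] ≤ μ/a = (9/11)/20 = 9/220.
Numerically: ≈ 0.04091.
(Since a = 20 > μ = 0.81818, the bound 9/220 is < 1 and informative.)

P[X ≥ 20] ≤ 9/220 ≈ 0.04091.


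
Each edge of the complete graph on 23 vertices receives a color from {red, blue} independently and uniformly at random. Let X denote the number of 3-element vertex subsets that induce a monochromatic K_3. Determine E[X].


Let X = Σ_S X_S over the C(23, 3) = 1771 subsets S of size 3, where X_S = 1 if the K_3 on S is monochromatic.
For a fixed S, the K_3 on S has C(3, 2) = 3 edges. P[all 3 edges red] = (1/2)^3, and likewise for blue, so P[monochromatic] = 2·(1/2)^3 = 2^{1 − 3} = 1/4.
Summing: E[X] = C(23, 3) · 2^{1 − 3} = 1771 · 1/4 = 1771/4.
Numerically: E[X] ≈ 442.750.

E[X] = C(23,3)·2^(1−C(3,2)) = 1771/4 ≈ 442.750.


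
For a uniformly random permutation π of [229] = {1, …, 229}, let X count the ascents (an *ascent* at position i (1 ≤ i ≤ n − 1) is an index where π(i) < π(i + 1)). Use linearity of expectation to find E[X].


Write X = Σ X_I over i = 1, …, 228, with X_I the indicator of one ascent.
There are 228 indicators.
For each fixed i, the pair (π(i), π(i+1)) is a uniformly random ordered pair of distinct values from {1, …, 229}; by symmetry P[π(i) < π(i+1)] = 1/2.
By linearity: E[X] = 228 · (1/2) = (229 − 1) · (1/2) = 114 ≈ 114.000.

E[X] = 114 = 114.000.


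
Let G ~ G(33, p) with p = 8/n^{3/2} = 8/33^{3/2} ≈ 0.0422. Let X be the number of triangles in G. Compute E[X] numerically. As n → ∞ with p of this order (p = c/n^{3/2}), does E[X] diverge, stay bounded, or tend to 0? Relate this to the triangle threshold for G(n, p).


Number of potential triangles: C(33, 3) = 5456.
Each occurs with probability p³ ≈ (0.0422)³ ≈ 7.51549e-05.
By linearity: E[X] = C(33, 3)·p³ ≈ 5456 · 7.51549e-05 ≈ 0.410.
Since α = 3/2 > 1, p = c/n^{3/2} = o(1/n) is below the triangle threshold p ~ 1/n. Asymptotically E[X] ~ (c³/6)·n^{3(1−α)} = (8³/6)·n^{-1.5} → 0, so by Markov's inequality G has no triangles w.h.p.

E[X] ≈ 0.410; in regime p = Θ(1/n^{3/2}) E[X] tends to 0 (below the triangle threshold p ~ 1/n).


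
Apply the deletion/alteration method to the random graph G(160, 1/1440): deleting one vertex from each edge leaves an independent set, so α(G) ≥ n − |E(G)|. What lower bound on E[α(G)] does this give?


E[|E(G)|] = C(160, 2)·p = 12720 · (1/1440) = 53/6.
E[α(G)] ≥ n − E[|E(G)|] = 160 − 53/6 = 907/6.
Numerically: ≈ 151.1667.
(This is only a lower bound; the true E[α(G)] may be larger.)

E[α(G)] ≥ 907/6 ≈ 151.1667.


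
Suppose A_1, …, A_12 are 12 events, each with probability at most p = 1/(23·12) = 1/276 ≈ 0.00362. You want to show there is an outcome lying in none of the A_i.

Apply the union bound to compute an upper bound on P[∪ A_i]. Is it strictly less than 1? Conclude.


Union bound: P[∪_{i=1}^{12} A_i] ≤ Σ_i P[A_i] ≤ 12·p = 12·(1/276) = 1/23.
Numerically: 1/23 ≈ 0.04348.
Is 1/23 < 1? YES.
Since P[∪ A_i] ≤ 1/23 < 1, the complement has P[∩ A_i^c] ≥ 1 − 1/23 = 22/23 > 0, so some outcome avoids every A_i.

12·p = 1/23 ≈ 0.04348; existence CERTIFIED by the union bound.


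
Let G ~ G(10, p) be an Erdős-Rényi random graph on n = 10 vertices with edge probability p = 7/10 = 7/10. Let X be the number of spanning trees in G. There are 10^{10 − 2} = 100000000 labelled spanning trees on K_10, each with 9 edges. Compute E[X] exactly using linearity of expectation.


K_10 has 10^{10 − 2} = 100000000 labelled spanning trees.
For each such spanning tree H, let X_H = 1 if all 9 edges of H are present in G. Then P[X_H = 1] = p^{9} = (7/10)^{9} = 40353607/1000000000.
Summing the indicators: E[X] = Σ_H E[X_H] = 100000000 · p^{9} = 100000000 · 40353607/1000000000 = 40353607/10.
Numerically: E[X] ≈ 4.03536e+06.

E[X] = 100000000 · (7/10)^{9} = 40353607/10 ≈ 4.03536e+06.


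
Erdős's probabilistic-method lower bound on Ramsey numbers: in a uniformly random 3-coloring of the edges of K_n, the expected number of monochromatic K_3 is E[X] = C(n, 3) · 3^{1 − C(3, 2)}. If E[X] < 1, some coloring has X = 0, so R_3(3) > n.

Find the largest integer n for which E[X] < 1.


We need C(n, 3) · 3^{1 − 3} < 1, i.e. C(n, 3) < 3^{3 − 1} = 9.
Check values of n near the boundary:
  n = 3: C(3, 3) = 1; 1 < 9? YES
  n = 4: C(4, 3) = 4; 4 < 9? YES
  n = 5: C(5, 3) = 10; 10 < 9? NO
  n = 6: C(6, 3) = 20; 20 < 9? NO
The largest n with C(n, 3) < 9 is n = 4 (where E[X] = 4/9 ≈ 0.4444). Hence R_3(3) > 4, i.e. R_3(3) ≥ 5.

Largest n = 4; hence R_3(3) > 4.


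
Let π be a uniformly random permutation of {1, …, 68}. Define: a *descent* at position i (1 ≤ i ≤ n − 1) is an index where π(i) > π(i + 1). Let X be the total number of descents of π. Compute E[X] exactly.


Write X = Σ X_I over i = 1, …, 67, with X_I the indicator of one descent.
There are 67 indicators.
For each fixed i, the pair (π(i), π(i+1)) is a uniformly random ordered pair of distinct values from {1, …, 68}; by symmetry P[π(i) > π(i+1)] = 1/2.
By linearity: E[X] = 67 · (1/2) = (68 − 1) · (1/2) = 67/2 ≈ 33.5000.

E[X] = 67/2 = 33.5000.


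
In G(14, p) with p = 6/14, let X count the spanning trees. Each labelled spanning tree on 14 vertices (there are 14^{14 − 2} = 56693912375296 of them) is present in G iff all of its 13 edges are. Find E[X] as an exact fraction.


K_14 has 14^{14 − 2} = 56693912375296 labelled spanning trees.
For each such spanning tree H, let X_H = 1 if all 13 edges of H are present in G. Then P[X_H = 1] = p^{13} = (3/7)^{13} = 1594323/96889010407.
By linearity of expectation: E[X] = Σ_H E[X_H] = 56693912375296 · p^{13} = 56693912375296 · 1594323/96889010407 = 6530347008/7.
Numerically: E[X] ≈ 9.33e+08.

E[X] = 56693912375296 · (3/7)^{13} = 6530347008/7 ≈ 9.33e+08.


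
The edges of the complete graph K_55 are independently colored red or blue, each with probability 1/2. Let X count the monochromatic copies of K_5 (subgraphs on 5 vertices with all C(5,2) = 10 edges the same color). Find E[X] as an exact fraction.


Let X = Σ_S X_S over the C(55, 5) = 3478761 subsets S of size 5, where X_S = 1 if the K_5 on S is monochromatic.
For a fixed S, the K_5 on S has C(5, 2) = 10 edges. P[all 10 edges red] = (1/2)^10, and likewise for blue, so P[monochromatic] = 2·(1/2)^10 = 2^{1 − 10} = 1/512.
Summing: E[X] = C(55, 5) · 2^{1 − 10} = 3478761 · 1/512 = 3478761/512.
Numerically: E[X] ≈ 6794.45508.

E[X] = C(55,5)·2^(1−C(5,2)) = 3478761/512 ≈ 6794.45508.


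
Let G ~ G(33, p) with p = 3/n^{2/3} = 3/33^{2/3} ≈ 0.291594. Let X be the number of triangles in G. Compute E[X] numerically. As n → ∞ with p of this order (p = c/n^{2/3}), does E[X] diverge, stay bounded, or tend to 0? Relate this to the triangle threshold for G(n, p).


Number of potential triangles: C(33, 3) = 5456.
Each occurs with probability p³ ≈ (0.291594)³ ≈ 2.47933884e-02.
By linearity: E[X] = C(33, 3)·p³ ≈ 5456 · 2.47933884e-02 ≈ 135.272727.
Since α = 2/3 < 1, p = c/n^{2/3} ≫ 1/n is above the triangle threshold p ~ 1/n. Asymptotically E[X] ~ (c³/6)·n^{3(1−α)} = (3³/6)·n^{1} → ∞; triangles are abundant w.h.p.

E[X] ≈ 135.272727; in regime p = Θ(1/n^{2/3}) E[X] diverges (above the triangle threshold p ~ 1/n).


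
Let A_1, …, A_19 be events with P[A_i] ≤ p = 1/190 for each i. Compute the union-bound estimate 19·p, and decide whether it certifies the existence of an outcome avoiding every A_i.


Union bound: P[∪_{i=1}^{19} A_i] ≤ Σ_i P[A_i] ≤ 19·p = 19·(1/190) = 1/10.
Numerically: 1/10 ≈ 0.10000.
Is 1/10 < 1? YES.
Since P[∪ A_i] ≤ 1/10 < 1, the complement has P[∩ A_i^c] ≥ 1 − 1/10 = 9/10 > 0, so some outcome avoids every A_i.

19·p = 1/10 ≈ 0.10000; existence CERTIFIED by the union bound.


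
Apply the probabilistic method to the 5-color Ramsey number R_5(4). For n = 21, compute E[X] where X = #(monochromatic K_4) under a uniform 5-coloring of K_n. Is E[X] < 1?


E[X] = C(21, 4) · 5^{1 − 6} = 5985 · 5^{−5} = 5985/3125.
As a reduced fraction: E[X] = 1197/625 ≈ 1.9152000.
Is E[X] < 1? NO.
Since E[X] ≥ 1, the first-moment bound is inconclusive at n = 21; it does NOT by itself certify R_5(4) > 21.

E[X] = 1197/625 ≈ 1.9152000; E[X] ≥ 1; first-moment method inconclusive here.
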